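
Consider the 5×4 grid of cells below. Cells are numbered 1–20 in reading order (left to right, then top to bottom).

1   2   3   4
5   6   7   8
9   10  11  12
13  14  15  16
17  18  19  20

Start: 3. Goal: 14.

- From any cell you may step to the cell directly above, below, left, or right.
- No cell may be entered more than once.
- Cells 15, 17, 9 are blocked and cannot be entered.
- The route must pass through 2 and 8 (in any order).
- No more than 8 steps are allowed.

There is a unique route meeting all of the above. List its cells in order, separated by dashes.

3 - 2 - 6 - 7 - 8 - 12 - 11 - 10 - 14

The budget equals the shortest possible length, so every move has to be on a shortest route through the required cells.
Route from 3: left 1 to 2, down 1 to 6, right 2 to 8, down 1 to 12, left 2 to 10, down 1 to 14 — 8 moves in all.
Check: all required cells visited; 8 ≤ 8 moves.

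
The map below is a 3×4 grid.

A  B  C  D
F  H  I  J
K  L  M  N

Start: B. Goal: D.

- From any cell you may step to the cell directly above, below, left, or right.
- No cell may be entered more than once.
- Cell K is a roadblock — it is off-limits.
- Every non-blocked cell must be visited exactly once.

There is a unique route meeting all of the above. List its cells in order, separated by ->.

Need to visit all 11 open cells exactly once, starting at B and ending at D.
Cell A has only two open neighbours (F and B), so the path must pass straight through it: one of those is the cell it's entered from and the other is where it exits.
Route from B: left to A, down to F, right to H, down to L, 2× right (reaching N), up to J, left to I, up to C, right to D — 10 moves in all.
Check: all 11 open cells covered.

B -> A -> F -> H -> L -> M -> N -> J -> I -> C -> D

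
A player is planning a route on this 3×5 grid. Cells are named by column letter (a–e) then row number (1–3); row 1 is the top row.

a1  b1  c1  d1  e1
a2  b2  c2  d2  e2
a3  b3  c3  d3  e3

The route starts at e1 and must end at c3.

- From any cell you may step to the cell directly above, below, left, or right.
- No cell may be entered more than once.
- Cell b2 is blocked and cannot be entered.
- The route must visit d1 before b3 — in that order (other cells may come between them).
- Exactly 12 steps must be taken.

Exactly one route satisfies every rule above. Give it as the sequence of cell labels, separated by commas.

The waypoints must appear in the order d1, b3, with no cell reused.
Route from e1: 2× down (reaching e3), left to d3, 2× up (reaching d1), 3× left (reaching a1), 2× down (reaching a3), 2× right (reaching c3) — 12 moves in all.
Check: order respected (d1 at step 5, b3 at step 11); 12 moves as required.

e1, e2, e3, d3, d2, d1, c1, b1, a1, a2, a3, b3, c3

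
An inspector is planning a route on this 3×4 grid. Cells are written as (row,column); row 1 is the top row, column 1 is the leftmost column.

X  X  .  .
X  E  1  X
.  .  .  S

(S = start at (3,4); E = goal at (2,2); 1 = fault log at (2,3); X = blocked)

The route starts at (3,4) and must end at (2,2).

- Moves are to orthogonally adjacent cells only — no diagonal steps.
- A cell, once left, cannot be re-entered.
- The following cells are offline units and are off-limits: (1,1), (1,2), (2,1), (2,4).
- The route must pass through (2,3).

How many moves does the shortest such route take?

Any route passes through (2,3) somewhere between (3,4) and (2,2). Summing Manhattan distances along the two legs ((3,4) → (2,3) → (2,2)) gives a lower bound of 2 + 1 = 3 moves.
A route of 3 moves achieves this: (3,4) → (3,3) → (2,3) → (2,2).
Since 3 matches the lower bound, it is optimal.

3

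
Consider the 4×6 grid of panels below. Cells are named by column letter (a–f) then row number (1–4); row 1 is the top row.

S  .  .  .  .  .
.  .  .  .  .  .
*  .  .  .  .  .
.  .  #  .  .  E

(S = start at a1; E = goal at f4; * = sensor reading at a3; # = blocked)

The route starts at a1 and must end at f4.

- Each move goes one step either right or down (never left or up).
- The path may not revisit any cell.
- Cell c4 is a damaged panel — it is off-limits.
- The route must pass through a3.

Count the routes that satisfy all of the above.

3

A right/down-only route from a1 to f4 makes exactly 3 down-moves and 5 right-moves in some order.
With no other constraints that would be C(8,3) = 56 routes.
Split at a3 and multiply the segment counts (each segment already excludes blocked cells): a1→a3: 1; a3→f4: 3; product = 3.
That gives 3 routes.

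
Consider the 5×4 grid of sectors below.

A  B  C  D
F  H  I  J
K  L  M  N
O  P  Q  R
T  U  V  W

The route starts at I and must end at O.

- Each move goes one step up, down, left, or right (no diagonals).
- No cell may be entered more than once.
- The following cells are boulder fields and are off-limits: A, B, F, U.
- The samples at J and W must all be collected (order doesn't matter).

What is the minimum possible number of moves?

Any route passes through J and W in some order between I and O. Summing Manhattan distances along each leg and taking the cheapest ordering (I → J → W → O) gives a lower bound of 1 + 3 + 4 = 8 moves.
A route of 8 moves achieves this: I → J → N → R → W → V → Q → P → O.
Since 8 matches the lower bound, it is optimal.

8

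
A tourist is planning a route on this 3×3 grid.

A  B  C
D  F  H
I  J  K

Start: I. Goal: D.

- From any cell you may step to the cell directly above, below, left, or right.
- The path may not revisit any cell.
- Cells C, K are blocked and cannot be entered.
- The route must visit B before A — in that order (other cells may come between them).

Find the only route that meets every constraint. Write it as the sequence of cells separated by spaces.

The waypoints must appear in the order B, A, with no cell reused.
Route from I: right to J, 2× up (reaching B), left to A, down to D — 5 moves in all.
Check: order respected (B at step 3, A at step 4).

I J F B A D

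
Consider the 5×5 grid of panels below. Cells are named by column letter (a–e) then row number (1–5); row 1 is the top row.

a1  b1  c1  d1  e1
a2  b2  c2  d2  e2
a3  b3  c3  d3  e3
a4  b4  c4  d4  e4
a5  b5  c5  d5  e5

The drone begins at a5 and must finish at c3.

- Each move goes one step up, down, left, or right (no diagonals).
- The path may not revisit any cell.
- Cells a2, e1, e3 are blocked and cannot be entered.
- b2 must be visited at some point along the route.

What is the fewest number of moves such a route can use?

6

Any route passes through b2 somewhere between a5 and c3. Summing Manhattan distances along the two legs (a5 → b2 → c3) gives a lower bound of 4 + 2 = 6 moves.
A route of 6 moves achieves this: a5 → a4 → a3 → b3 → b2 → c2 → c3.
Since 6 matches the lower bound, it is optimal.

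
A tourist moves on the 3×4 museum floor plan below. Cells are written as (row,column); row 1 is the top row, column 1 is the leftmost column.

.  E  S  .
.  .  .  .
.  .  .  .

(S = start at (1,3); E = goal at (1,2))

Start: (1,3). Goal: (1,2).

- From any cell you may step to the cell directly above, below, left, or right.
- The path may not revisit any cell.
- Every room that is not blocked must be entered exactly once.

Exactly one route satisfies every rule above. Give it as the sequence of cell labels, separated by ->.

(1,3) -> (1,4) -> (2,4) -> (3,4) -> (3,3) -> (2,3) -> (2,2) -> (3,2) -> (3,1) -> (2,1) -> (1,1) -> (1,2)

Need to visit all 12 open cells exactly once, starting at (1,3) and ending at (1,2).
Route from (1,3): right 1 to (1,4), down 2 to (3,4), left 1 to (3,3), up 1 to (2,3), left 1 to (2,2), down 1 to (3,2), left 1 to (3,1), up 2 to (1,1), right 1 to (1,2) — 11 moves in all.
Check: all 12 open cells covered.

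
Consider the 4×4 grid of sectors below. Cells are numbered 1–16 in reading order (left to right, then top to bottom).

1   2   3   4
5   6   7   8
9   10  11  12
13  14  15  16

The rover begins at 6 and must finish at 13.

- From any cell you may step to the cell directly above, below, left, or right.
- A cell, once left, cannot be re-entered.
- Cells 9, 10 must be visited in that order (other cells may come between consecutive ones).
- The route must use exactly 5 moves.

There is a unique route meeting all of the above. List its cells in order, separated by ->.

The waypoints must appear in the order 9, 10, with no cell reused.
Route from 6: left 1 to 5, down 1 to 9, right 1 to 10, down 1 to 14, left 1 to 13 — 5 moves in all.
Check: order respected (9 at step 2, 10 at step 3); 5 moves as required.

6 -> 5 -> 9 -> 10 -> 14 -> 13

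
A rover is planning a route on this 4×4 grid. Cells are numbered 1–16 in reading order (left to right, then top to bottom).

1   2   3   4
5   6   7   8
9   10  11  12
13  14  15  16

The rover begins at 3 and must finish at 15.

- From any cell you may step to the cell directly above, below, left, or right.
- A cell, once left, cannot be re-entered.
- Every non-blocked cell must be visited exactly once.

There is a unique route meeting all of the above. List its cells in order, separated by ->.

Need to visit all 16 open cells exactly once, starting at 3 and ending at 15.
Cell 16 has only two open neighbours (12 and 15), so the path must pass straight through it: one of those is the cell it's entered from and the other is where it exits.
Route from 3: right 1 to 4, down 1 to 8, left 2 to 6, up 1 to 2, left 1 to 1, down 3 to 13, right 1 to 14, up 1 to 10, right 2 to 12, down 1 to 16, left 1 to 15 — 15 moves in all.
Check: all 16 open cells covered.

3 -> 4 -> 8 -> 7 -> 6 -> 2 -> 1 -> 5 -> 9 -> 13 -> 14 -> 10 -> 11 -> 12 -> 16 -> 15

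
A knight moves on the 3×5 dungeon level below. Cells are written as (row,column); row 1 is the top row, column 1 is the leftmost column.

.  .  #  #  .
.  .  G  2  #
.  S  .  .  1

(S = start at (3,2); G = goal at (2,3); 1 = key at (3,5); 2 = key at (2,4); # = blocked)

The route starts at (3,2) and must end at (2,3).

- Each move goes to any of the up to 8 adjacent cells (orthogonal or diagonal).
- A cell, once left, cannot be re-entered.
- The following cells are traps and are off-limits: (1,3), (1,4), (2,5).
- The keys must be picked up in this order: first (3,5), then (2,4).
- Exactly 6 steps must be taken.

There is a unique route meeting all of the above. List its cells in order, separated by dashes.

(3,2) - (2,2) - (3,3) - (3,4) - (3,5) - (2,4) - (2,3)

The waypoints must appear in the order (3,5), (2,4), with no cell reused.
Route from (3,2): up 1 to (2,2), down-right 1 to (3,3), right 2 to (3,5), up-left 1 to (2,4), left 1 to (2,3) — 6 moves in all.
Check: order respected (1 at step 4, 2 at step 5); 6 moves as required.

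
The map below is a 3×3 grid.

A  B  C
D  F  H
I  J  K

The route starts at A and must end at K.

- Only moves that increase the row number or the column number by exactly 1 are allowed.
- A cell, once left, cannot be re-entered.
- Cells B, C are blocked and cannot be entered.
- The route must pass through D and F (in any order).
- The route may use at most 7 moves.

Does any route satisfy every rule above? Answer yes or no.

yes

One route that works: A → D → F → J → K.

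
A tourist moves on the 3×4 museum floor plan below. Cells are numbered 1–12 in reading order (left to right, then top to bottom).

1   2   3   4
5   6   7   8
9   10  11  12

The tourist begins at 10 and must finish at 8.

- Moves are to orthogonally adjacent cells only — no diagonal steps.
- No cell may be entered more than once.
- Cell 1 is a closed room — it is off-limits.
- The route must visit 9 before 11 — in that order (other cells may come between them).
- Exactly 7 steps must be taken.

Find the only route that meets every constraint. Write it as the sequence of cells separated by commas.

The waypoints must appear in the order 9, 11, with no cell reused.
Route from 10: left 1 to 9, up 1 to 5, right 2 to 7, down 1 to 11, right 1 to 12, up 1 to 8 — 7 moves in all.
Check: order respected (9 at step 1, 11 at step 5); 7 moves as required.

10, 9, 5, 6, 7, 11, 12, 8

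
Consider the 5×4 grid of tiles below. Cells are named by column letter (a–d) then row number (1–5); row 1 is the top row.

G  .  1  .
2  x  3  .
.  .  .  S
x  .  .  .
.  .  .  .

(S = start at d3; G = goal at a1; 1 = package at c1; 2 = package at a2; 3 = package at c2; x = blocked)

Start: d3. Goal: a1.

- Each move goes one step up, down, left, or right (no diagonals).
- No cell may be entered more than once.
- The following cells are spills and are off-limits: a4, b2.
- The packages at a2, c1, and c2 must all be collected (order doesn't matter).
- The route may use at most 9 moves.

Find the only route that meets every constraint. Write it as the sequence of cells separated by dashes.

d3 - d2 - d1 - c1 - c2 - c3 - b3 - a3 - a2 - a1

The budget equals the shortest possible length, so every move has to be on a shortest route through the required cells.
Route from d3: 2× up (reaching d1), left to c1, 2× down (reaching c3), 2× left (reaching a3), 2× up (reaching a1) — 9 moves in all.
Check: all required cells visited; 9 ≤ 9 moves.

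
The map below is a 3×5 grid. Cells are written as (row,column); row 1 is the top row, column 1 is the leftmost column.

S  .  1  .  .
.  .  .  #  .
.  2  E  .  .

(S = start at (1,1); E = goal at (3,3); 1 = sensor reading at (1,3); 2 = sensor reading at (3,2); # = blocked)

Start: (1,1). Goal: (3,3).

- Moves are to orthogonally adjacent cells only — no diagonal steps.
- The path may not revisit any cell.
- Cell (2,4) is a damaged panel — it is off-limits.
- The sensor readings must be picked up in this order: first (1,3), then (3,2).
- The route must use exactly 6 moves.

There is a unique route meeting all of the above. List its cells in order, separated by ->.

(1,1) -> (1,2) -> (1,3) -> (2,3) -> (2,2) -> (3,2) -> (3,3)

The waypoints must appear in the order (1,3), (3,2), with no cell reused.
Route from (1,1): right 2 to (1,3), down 1 to (2,3), left 1 to (2,2), down 1 to (3,2), right 1 to (3,3) — 6 moves in all.
Check: order respected (1 at step 2, 2 at step 5); 6 moves as required.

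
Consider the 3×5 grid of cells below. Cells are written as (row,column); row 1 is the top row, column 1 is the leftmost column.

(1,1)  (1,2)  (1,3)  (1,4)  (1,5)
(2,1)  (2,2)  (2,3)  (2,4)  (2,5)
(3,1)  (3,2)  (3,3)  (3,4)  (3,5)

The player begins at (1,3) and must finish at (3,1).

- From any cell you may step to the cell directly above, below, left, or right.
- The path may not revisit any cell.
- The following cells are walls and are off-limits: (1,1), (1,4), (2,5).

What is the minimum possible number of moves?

The Manhattan distance from (1,3) to (3,1) is |1−3| + |3−1| = 4, so at least 4 moves are needed.
A route of 4 moves achieves this: (1,3) → (2,3) → (3,3) → (3,2) → (3,1).
Since 4 matches the lower bound, it is optimal.

4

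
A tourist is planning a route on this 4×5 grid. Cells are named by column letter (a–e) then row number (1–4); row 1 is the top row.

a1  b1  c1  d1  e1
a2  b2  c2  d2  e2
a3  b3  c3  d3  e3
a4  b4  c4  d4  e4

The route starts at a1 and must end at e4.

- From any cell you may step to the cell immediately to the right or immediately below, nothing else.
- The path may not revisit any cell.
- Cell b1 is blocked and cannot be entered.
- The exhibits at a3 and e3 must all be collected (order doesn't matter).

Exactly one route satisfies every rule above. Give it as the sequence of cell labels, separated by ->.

a1 -> a2 -> a3 -> b3 -> c3 -> d3 -> e3 -> e4

Moves only go right or down, so the column and row indices never decrease.
Route from a1: down 2 to a3, right 4 to e3, down 1 to e4 — 7 moves in all.
Check: all required cells visited.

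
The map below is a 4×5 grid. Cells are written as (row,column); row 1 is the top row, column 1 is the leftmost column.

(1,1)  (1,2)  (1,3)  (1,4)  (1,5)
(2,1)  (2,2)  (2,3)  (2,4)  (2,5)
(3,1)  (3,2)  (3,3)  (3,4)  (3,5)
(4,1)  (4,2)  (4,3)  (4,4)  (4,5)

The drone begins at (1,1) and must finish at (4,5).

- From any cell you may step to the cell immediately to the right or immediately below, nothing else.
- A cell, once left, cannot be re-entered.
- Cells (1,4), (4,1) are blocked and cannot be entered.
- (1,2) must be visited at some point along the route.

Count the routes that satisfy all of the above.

A right/down-only route from (1,1) to (4,5) makes exactly 3 down-moves and 4 right-moves in some order.
With no other constraints that would be C(7,3) = 35 routes.
Split at (1,2) and multiply the segment counts (each segment already excludes blocked cells): (1,1)→(1,2): 1; (1,2)→(4,5): 16; product = 16.
That gives 16 routes.

16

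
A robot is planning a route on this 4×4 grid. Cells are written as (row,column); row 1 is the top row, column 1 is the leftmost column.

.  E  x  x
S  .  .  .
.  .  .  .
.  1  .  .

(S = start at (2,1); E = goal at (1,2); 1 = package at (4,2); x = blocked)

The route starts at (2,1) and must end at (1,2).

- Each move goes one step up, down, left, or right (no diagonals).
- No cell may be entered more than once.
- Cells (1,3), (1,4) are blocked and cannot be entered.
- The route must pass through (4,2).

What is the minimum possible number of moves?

Any route passes through (4,2) somewhere between (2,1) and (1,2). Summing Manhattan distances along the two legs ((2,1) → (4,2) → (1,2)) gives a lower bound of 3 + 3 = 6 moves.
A route of 6 moves achieves this: (2,1) → (3,1) → (4,1) → (4,2) → (3,2) → (2,2) → (1,2).
Since 6 matches the lower bound, it is optimal.

6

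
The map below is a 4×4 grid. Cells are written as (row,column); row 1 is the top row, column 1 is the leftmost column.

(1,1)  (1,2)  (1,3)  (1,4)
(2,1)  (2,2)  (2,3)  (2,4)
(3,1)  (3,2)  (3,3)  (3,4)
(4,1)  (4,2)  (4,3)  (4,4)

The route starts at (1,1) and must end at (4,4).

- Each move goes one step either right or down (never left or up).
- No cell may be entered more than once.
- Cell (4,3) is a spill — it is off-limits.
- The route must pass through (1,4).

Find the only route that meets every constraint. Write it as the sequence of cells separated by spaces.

Moves only go right or down, so the column and row indices never decrease.
Route from (1,1): right 3 to (1,4), down 3 to (4,4) — 6 moves in all.
Check: all required cells visited.

(1,1) (1,2) (1,3) (1,4) (2,4) (3,4) (4,4)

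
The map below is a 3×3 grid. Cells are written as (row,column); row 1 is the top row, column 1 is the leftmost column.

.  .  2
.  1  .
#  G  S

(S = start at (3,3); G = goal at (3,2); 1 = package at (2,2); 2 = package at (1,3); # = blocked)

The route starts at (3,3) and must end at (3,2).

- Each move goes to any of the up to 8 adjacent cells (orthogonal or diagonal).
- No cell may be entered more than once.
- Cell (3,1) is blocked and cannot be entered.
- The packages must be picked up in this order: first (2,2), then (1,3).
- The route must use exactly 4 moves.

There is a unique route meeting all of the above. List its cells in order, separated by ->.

(3,3) -> (2,2) -> (1,3) -> (2,3) -> (3,2)

The waypoints must appear in the order (2,2), (1,3), with no cell reused.
Route from (3,3): up-left to (2,2), up-right to (1,3), down to (2,3), down-left to (3,2) — 4 moves in all.
Check: order respected (1 at step 1, 2 at step 2); 4 moves as required.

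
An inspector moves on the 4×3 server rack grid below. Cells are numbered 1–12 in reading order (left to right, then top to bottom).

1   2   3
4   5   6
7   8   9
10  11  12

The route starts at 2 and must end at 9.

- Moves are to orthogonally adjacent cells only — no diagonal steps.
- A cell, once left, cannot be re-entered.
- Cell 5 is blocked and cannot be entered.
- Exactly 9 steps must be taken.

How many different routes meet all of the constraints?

Need simple routes of exactly 9 moves from 2 to 9 (Manhattan distance 3, so 3 moves are spent on a detour and 3 undoing it).
No route satisfies every constraint, so the count is 0.

0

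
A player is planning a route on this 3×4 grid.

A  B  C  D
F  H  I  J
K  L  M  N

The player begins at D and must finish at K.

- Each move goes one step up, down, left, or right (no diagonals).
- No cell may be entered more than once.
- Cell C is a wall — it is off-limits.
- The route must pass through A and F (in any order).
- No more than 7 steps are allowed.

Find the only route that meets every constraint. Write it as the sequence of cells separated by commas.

The 7-move cap with required stops at A, F leaves no slack for detours.
Route from D: down 1 to J, left 2 to H, up 1 to B, left 1 to A, down 2 to K — 7 moves in all.
Check: all required cells visited; 7 ≤ 7 moves.

D, J, I, H, B, A, F, K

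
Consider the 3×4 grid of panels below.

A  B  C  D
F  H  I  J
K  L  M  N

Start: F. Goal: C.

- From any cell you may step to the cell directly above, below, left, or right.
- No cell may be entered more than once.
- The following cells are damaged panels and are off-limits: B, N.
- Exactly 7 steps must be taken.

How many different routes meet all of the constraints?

3

Need simple routes of exactly 7 moves from F to C (Manhattan distance 3, so 2 moves are spent on a detour and 2 undoing it).
Enumerating: F K L H I J D C | F K L M I J D C | F H L M I J D C.
That gives 3 routes.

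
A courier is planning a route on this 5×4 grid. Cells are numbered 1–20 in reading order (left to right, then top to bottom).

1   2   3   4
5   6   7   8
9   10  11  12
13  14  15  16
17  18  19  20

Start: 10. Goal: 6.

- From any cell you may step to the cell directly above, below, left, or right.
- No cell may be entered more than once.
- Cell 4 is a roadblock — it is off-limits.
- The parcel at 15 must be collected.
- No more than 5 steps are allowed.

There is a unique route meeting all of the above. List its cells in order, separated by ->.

10 -> 14 -> 15 -> 11 -> 7 -> 6

The budget equals the shortest possible length, so every move has to be on a shortest route through the required cells.
Route from 10: down to 14, right to 15, 2× up (reaching 7), left to 6 — 5 moves in all.
Check: all required cells visited; 5 ≤ 5 moves.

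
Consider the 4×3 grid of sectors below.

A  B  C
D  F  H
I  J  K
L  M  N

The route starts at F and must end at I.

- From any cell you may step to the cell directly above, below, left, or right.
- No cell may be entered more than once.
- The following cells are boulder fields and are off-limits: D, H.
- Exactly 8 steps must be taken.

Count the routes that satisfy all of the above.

Need simple routes of exactly 8 moves from F to I (Manhattan distance 2, so 3 moves are spent on a detour and 3 undoing it).
No route satisfies every constraint, so the count is 0.

0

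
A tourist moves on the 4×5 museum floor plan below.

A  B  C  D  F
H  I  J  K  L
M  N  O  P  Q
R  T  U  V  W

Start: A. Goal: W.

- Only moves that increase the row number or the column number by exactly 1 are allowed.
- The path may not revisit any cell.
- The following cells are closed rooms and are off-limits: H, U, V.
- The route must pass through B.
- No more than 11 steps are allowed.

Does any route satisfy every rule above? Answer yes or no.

One route that works: A → B → I → N → O → P → Q → W.

yes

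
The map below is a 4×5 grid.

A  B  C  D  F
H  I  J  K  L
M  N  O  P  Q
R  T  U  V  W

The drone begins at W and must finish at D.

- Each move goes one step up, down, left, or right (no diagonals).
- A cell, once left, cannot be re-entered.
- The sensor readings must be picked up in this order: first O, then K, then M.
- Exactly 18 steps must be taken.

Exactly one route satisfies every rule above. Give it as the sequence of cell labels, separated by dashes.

The waypoints must appear in the order O, K, M, with no cell reused.
Route from W: left 2 to U, up 1 to O, right 2 to Q, up 1 to L, left 3 to I, down 2 to T, left 1 to R, up 3 to A, right 3 to D — 18 moves in all.
Check: order respected (O at step 3, K at step 7, M at step 13); 18 moves as required.

W - V - U - O - P - Q - L - K - J - I - N - T - R - M - H - A - B - C - D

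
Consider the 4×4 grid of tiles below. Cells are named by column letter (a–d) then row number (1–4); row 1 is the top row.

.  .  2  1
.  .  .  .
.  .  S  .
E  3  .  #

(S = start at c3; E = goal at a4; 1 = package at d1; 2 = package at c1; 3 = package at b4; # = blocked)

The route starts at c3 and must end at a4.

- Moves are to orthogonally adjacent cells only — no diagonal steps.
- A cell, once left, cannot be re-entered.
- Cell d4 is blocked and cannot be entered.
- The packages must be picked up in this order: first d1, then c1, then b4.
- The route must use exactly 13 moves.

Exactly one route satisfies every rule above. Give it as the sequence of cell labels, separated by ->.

The waypoints must appear in the order d1, c1, b4, with no cell reused.
Route from c3: right to d3, 2× up (reaching d1), left to c1, down to c2, left to b2, up to b1, left to a1, 2× down (reaching a3), right to b3, down to b4, left to a4 — 13 moves in all.
Check: order respected (1 at step 3, 2 at step 4, 3 at step 12); 13 moves as required.

c3 -> d3 -> d2 -> d1 -> c1 -> c2 -> b2 -> b1 -> a1 -> a2 -> a3 -> b3 -> b4 -> a4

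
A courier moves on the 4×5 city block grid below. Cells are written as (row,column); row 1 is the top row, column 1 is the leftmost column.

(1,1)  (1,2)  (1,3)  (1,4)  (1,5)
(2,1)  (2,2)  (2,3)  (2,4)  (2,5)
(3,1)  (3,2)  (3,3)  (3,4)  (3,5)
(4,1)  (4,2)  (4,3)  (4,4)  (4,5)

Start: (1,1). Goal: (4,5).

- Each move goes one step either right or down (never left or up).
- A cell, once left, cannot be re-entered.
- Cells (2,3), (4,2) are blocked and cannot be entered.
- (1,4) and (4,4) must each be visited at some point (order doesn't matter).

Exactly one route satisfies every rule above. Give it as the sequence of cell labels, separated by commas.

(1,1), (1,2), (1,3), (1,4), (2,4), (3,4), (4,4), (4,5)

Moves only go right or down, so the column and row indices never decrease.
Route from (1,1): right 3 to (1,4), down 3 to (4,4), right 1 to (4,5) — 7 moves in all.
Check: all required cells visited.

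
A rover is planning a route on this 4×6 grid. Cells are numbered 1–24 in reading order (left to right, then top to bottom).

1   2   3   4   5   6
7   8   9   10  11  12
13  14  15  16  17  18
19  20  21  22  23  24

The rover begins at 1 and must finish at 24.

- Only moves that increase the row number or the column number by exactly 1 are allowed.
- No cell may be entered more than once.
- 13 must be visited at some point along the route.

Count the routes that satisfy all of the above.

A right/down-only route from 1 to 24 makes exactly 3 down-moves and 5 right-moves in some order.
With no other constraints that would be C(8,3) = 56 routes.
Split at 13 and multiply the segment counts: 1→13: 1; 13→24: 6; product = 6.
That gives 6 routes.

6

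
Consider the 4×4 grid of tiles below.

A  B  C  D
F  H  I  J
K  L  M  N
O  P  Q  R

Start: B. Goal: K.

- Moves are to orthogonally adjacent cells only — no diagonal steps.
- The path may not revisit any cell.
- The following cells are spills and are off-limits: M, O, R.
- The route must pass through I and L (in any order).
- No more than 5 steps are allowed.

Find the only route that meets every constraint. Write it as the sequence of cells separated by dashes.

B - C - I - H - L - K

The 5-move cap with required stops at I, L leaves no slack for detours.
Route from B: right 1 to C, down 1 to I, left 1 to H, down 1 to L, left 1 to K — 5 moves in all.
Check: all required cells visited; 5 ≤ 5 moves.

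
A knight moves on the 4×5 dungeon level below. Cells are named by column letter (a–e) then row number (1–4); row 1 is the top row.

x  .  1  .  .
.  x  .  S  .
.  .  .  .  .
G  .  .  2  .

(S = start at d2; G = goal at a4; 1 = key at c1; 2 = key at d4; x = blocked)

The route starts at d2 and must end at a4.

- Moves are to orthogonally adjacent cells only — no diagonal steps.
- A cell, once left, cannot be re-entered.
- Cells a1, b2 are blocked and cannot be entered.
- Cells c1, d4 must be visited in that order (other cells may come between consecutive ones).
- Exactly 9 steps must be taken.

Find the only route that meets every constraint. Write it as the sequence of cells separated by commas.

The waypoints must appear in the order c1, d4, with no cell reused.
Route from d2: up to d1, left to c1, 2× down (reaching c3), right to d3, down to d4, 3× left (reaching a4) — 9 moves in all.
Check: order respected (1 at step 2, 2 at step 6); 9 moves as required.

d2, d1, c1, c2, c3, d3, d4, c4, b4, a4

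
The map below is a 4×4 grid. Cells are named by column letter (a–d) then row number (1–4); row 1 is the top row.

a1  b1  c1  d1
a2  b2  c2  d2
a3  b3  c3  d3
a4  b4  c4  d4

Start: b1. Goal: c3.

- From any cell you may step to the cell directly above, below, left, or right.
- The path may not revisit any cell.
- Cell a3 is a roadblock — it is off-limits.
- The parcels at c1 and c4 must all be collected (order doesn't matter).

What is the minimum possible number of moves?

Any route passes through c1 and c4 in some order between b1 and c3. Summing Manhattan distances along each leg and taking the cheapest ordering (b1 → c1 → c4 → c3) gives a lower bound of 1 + 3 + 1 = 5 moves.
The shortest route satisfying every rule uses 7 moves: b1 → c1 → c2 → b2 → b3 → b4 → c4 → c3.
The bound of 5 isn't tight here; checking systematically, no route of length 5 through 6 satisfies every constraint, so 7 is the minimum.

7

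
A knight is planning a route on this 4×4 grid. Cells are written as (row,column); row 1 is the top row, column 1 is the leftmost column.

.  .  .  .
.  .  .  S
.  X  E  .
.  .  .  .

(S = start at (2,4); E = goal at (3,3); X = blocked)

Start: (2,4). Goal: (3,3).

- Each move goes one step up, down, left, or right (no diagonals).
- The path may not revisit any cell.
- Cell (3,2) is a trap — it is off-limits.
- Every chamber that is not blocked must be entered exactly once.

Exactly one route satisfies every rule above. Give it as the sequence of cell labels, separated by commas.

Need to visit all 15 open cells exactly once, starting at (2,4) and ending at (3,3).
Route from (2,4): up to (1,4), left to (1,3), down to (2,3), left to (2,2), up to (1,2), left to (1,1), 3× down (reaching (4,1)), 3× right (reaching (4,4)), up to (3,4), left to (3,3) — 14 moves in all.
Check: all 15 open cells covered.

(2,4), (1,4), (1,3), (2,3), (2,2), (1,2), (1,1), (2,1), (3,1), (4,1), (4,2), (4,3), (4,4), (3,4), (3,3)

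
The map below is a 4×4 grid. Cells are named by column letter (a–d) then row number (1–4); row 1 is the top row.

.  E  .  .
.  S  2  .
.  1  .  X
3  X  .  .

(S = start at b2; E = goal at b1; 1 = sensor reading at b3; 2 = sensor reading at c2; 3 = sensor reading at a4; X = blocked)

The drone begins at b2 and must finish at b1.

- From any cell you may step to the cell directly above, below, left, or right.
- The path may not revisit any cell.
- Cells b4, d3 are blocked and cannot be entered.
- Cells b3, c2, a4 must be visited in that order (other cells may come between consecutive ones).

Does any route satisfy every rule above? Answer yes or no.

a4 must be visited but has only one open neighbour (a3), and it is neither the start nor the goal — the route would have to enter and leave through a3, re-entering it.

no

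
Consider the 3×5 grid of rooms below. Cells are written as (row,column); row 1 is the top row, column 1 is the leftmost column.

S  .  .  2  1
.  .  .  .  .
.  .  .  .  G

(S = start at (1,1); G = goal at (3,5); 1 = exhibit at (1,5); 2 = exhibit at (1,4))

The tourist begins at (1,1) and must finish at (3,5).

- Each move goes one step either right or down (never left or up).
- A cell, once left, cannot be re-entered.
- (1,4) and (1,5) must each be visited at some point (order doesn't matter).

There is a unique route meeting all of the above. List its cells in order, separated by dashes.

Moves only go right or down, so the column and row indices never decrease.
Route from (1,1): right 4 to (1,5), down 2 to (3,5) — 6 moves in all.
Check: all required cells visited.

(1,1) - (1,2) - (1,3) - (1,4) - (1,5) - (2,5) - (3,5)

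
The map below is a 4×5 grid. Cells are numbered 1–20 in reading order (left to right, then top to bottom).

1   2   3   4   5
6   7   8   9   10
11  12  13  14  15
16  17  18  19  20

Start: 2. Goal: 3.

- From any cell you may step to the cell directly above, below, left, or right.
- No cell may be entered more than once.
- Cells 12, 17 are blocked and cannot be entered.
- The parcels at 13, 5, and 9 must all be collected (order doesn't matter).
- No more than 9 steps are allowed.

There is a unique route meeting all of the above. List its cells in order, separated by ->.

The budget equals the shortest possible length, so every move has to be on a shortest route through the required cells.
Route from 2: down to 7, right to 8, down to 13, right to 14, up to 9, right to 10, up to 5, 2× left (reaching 3) — 9 moves in all.
Check: all required cells visited; 9 ≤ 9 moves.

2 -> 7 -> 8 -> 13 -> 14 -> 9 -> 10 -> 5 -> 4 -> 3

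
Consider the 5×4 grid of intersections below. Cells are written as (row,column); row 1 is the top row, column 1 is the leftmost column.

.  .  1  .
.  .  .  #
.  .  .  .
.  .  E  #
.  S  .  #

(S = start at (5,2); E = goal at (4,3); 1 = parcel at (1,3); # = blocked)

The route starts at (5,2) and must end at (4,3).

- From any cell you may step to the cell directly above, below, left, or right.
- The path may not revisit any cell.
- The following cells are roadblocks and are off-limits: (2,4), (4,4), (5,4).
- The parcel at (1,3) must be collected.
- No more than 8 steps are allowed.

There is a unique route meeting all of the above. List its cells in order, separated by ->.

The 8-move cap with required stops at (1,3) leaves no slack for detours.
Route from (5,2): 4× up (reaching (1,2)), right to (1,3), 3× down (reaching (4,3)) — 8 moves in all.
Check: all required cells visited; 8 ≤ 8 moves.

(5,2) -> (4,2) -> (3,2) -> (2,2) -> (1,2) -> (1,3) -> (2,3) -> (3,3) -> (4,3)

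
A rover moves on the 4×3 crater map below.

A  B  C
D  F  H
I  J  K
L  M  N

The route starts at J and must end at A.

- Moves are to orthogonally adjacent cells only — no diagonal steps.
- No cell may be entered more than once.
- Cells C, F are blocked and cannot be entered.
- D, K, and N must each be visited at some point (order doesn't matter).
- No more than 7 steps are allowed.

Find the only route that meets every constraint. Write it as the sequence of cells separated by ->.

The budget equals the shortest possible length, so every move has to be on a shortest route through the required cells.
Route from J: right 1 to K, down 1 to N, left 2 to L, up 3 to A — 7 moves in all.
Check: all required cells visited; 7 ≤ 7 moves.

J -> K -> N -> M -> L -> I -> D -> A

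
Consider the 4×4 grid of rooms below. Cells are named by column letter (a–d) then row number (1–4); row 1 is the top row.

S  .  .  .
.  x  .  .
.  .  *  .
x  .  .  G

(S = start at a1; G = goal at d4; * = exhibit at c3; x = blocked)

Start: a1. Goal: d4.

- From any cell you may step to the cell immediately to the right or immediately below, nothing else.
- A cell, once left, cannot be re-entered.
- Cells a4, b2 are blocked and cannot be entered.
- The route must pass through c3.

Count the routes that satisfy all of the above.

A right/down-only route from a1 to d4 makes exactly 3 down-moves and 3 right-moves in some order.
With no other constraints that would be C(6,3) = 20 routes.
Split at c3 and multiply the segment counts (each segment already excludes blocked cells): a1→c3: 2; c3→d4: 2; product = 4.
That gives 4 routes.

4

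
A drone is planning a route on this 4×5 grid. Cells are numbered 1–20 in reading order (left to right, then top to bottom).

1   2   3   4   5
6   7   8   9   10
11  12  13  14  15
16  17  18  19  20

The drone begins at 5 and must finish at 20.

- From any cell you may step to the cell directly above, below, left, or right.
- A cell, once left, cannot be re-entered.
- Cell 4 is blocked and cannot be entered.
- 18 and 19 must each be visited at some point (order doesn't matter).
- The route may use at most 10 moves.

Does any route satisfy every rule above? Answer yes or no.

yes

One route that works: 5 → 10 → 15 → 14 → 13 → 18 → 19 → 20.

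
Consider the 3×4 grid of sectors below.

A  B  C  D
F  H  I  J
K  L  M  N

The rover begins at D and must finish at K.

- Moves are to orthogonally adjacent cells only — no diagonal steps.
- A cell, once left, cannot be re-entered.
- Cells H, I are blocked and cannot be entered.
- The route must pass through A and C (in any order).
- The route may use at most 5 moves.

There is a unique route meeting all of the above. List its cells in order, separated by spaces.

D C B A F K

Any route must reach A and C and still end at K within 5 moves, so the order of the required stops is forced.
Route from D: left 3 to A, down 2 to K — 5 moves in all.
Check: all required cells visited; 5 ≤ 5 moves.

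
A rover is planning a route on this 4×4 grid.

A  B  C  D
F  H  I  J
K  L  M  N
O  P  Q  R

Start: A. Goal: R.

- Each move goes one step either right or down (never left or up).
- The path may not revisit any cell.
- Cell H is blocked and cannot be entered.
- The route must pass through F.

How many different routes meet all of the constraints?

A right/down-only route from A to R makes exactly 3 down-moves and 3 right-moves in some order.
With no other constraints that would be C(6,3) = 20 routes.
Split at F and multiply the segment counts (each segment already excludes blocked cells): A→F: 1; F→R: 4; product = 4.
That gives 4 routes.

4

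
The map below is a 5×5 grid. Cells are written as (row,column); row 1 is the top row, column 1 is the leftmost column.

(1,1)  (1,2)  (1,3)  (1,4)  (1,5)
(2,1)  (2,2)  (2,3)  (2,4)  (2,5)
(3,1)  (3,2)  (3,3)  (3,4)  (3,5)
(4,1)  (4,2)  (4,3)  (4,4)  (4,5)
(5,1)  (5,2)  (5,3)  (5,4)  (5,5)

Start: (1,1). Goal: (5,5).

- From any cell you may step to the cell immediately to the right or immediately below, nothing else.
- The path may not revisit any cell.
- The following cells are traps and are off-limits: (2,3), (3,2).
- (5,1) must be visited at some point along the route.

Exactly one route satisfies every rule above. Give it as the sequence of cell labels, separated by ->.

(1,1) -> (2,1) -> (3,1) -> (4,1) -> (5,1) -> (5,2) -> (5,3) -> (5,4) -> (5,5)

Moves only go right or down, so the column and row indices never decrease.
Route from (1,1): 4× down (reaching (5,1)), 4× right (reaching (5,5)) — 8 moves in all.
Check: all required cells visited.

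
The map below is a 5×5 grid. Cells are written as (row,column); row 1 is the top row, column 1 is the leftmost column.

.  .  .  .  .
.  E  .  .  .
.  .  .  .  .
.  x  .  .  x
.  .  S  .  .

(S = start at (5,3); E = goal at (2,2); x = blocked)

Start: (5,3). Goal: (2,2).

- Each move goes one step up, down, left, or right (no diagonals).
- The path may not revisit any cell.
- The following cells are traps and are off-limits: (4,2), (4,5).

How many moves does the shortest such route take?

The Manhattan distance from (5,3) to (2,2) is |5−2| + |3−2| = 4, so at least 4 moves are needed.
A route of 4 moves achieves this: (5,3) → (4,3) → (3,3) → (2,3) → (2,2).
Since 4 matches the lower bound, it is optimal.

4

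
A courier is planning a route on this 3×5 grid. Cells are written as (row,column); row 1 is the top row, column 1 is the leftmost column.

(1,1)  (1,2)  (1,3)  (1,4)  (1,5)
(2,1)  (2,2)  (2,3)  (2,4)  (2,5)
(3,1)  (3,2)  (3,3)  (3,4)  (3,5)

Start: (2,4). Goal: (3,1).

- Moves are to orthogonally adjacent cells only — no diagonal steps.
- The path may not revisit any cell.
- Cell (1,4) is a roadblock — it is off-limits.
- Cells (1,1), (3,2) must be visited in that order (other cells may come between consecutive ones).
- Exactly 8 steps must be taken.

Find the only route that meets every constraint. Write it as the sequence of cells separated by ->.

The waypoints must appear in the order (1,1), (3,2), with no cell reused.
Route from (2,4): left to (2,3), up to (1,3), 2× left (reaching (1,1)), down to (2,1), right to (2,2), down to (3,2), left to (3,1) — 8 moves in all.
Check: order respected ((1,1) at step 4, (3,2) at step 7); 8 moves as required.

(2,4) -> (2,3) -> (1,3) -> (1,2) -> (1,1) -> (2,1) -> (2,2) -> (3,2) -> (3,1)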